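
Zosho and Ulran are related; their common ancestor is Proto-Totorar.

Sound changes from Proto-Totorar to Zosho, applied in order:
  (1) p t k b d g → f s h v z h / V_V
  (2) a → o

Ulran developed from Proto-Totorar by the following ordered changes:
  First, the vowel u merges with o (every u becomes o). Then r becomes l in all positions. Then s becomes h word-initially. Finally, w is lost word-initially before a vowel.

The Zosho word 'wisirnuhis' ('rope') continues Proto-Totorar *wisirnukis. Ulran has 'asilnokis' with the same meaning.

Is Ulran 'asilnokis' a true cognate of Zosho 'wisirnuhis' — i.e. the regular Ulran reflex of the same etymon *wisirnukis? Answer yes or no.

no

Derive the expected Ulran reflex of *wisirnukis:
Ulran: *wisirnukis > wisirnokis > wisilnokis > isilnokis  (by vowel merger, unconditioned shift, glide loss)
The regular Ulran reflex would be 'isilnokis', but the attested form is 'asilnokis'. The correspondence is irregular, so they are not cognates (the Ulran form has a different source).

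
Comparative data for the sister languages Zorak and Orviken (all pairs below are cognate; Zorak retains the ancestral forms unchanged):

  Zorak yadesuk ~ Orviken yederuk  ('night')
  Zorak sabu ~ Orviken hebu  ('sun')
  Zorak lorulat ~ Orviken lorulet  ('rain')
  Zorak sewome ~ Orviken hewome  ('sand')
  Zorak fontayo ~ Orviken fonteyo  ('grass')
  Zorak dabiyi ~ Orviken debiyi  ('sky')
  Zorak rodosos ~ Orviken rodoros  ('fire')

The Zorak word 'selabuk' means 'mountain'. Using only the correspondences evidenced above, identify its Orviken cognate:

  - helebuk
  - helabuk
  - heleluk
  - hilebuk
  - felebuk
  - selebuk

helebuk

sewome ~ hewome — Zorak s corresponds to Orviken h word-initially before a front vowel.
sabu ~ hebu, dabiyi ~ debiyi — Zorak a corresponds to Orviken e after a consonant, before a labial obstruent.
Applying these to Zorak 'selabuk':
  selabuk → helabuk   (s→h word-initially before a front vowel)
  helabuk → helebuk   (a→e after a consonant, before a labial obstruent)
So the Orviken cognate is 'helebuk'.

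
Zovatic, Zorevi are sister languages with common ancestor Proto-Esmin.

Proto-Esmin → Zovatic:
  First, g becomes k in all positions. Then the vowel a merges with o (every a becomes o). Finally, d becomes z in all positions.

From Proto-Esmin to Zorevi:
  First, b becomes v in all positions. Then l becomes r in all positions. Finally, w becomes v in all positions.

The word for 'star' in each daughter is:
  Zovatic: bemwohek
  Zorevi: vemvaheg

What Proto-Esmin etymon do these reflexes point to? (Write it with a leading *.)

Position 4: Zovatic has w, Zorevi has v. Zovatic preserves w here (none of its changes turn any other segment into w), so the proto-segment is *w.
Position 5: Zovatic has o, Zorevi has a. Zorevi preserves a here (none of its changes turn any other segment into a), so the proto-segment is *a.
Continuing position by position gives *bemwaheg; check it forward:
Zovatic: start from *bemwaheg.
  rule 1 (unconditioned shift): bemwaheg → bemwahek
  rule 2 (vowel merger): bemwahek → bemwohek
  rule 3: no change — bemwohek
  ⇒ Zovatic bemwohek
Zorevi: start from *bemwaheg.
  rule 1 (unconditioned shift): bemwaheg → vemwaheg
  rule 2: no change — vemwaheg
  rule 3 (unconditioned shift): vemwaheg → vemvaheg
  ⇒ Zorevi vemvaheg
No other proto-form is consistent with every reflex, so the reconstruction is *bemwaheg.

*bemwaheg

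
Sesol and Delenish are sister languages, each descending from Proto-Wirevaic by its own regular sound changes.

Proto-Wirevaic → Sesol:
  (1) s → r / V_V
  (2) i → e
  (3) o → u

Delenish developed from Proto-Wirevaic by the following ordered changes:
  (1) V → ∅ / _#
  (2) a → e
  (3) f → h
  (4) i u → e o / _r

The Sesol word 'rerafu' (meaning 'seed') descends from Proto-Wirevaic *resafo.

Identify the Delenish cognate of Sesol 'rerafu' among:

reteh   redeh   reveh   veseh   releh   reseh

Delenish: start from *resafo.
  rule 1 (apocope): resafo → resaf
  rule 2 (vowel merger): resaf → resef
  rule 3 (unconditioned shift): resef → reseh
  rule 4: no change — reseh
  ⇒ Delenish reseh
Only 'reseh' matches the regular Delenish development of *resafo.

reseh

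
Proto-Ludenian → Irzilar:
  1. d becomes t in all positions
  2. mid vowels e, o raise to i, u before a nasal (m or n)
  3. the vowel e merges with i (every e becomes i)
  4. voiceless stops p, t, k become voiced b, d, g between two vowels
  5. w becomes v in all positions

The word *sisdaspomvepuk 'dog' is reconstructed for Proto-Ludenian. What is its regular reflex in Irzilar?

sistaspumvibuk

Irzilar: *sisdaspomvepuk
  sisdaspomvepuk → sistaspomvepuk   [unconditioned shift]
  sistaspomvepuk → sistaspumvepuk   [pre-nasal raising]
  sistaspumvepuk → sistaspumvipuk   [vowel merger]
  sistaspumvipuk → sistaspumvibuk   [intervocalic voicing]
  sistaspumvibuk (rule 5 does not apply)
  giving Irzilar sistaspumvibuk.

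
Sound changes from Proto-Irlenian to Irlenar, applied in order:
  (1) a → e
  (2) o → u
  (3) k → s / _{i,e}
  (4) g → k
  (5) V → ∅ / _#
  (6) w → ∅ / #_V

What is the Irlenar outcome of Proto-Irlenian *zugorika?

Irlenar: start from *zugorika.
  rule 1 (vowel merger): zugorika → zugorike
  rule 2 (vowel merger): zugorike → zugurike
  rule 3 (palatalisation): zugurike → zugurise
  rule 4 (unconditioned shift): zugurise → zukurise
  rule 5 (apocope): zukurise → zukuris
  rule 6: no change — zukuris
  ⇒ Irlenar zukuris

zukuris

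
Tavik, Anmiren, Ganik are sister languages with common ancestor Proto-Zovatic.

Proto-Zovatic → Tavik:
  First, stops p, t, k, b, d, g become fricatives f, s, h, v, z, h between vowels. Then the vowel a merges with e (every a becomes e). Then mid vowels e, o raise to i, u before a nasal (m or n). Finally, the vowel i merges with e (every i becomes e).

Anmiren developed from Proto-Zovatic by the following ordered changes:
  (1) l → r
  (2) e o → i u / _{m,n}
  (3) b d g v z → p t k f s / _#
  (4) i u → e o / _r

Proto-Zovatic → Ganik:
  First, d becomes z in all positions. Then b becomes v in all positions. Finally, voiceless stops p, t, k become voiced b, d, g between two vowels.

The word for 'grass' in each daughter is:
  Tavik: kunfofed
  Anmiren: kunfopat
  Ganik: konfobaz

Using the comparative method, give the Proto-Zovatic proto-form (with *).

*konfopad

Position 8: Tavik has d, Anmiren has t, Ganik has z. Tavik preserves d here (none of its changes turn any other segment into d), so the proto-segment is *d.
Position 7: Tavik has e, Anmiren has a, Ganik has a. Anmiren preserves a here (none of its changes turn any other segment into a), so the proto-segment is *a.
Position 6: Tavik has f, Anmiren has p, Ganik has b. In Ganik, b can only continue *p, so the proto-segment is *p.
Continuing position by position gives *konfopad; check it forward:
Tavik: start from *konfopad.
  rule 1 (intervocalic lenition): konfopad → konfofad
  rule 2 (vowel merger): konfofad → konfofed
  rule 3 (pre-nasal raising): konfofed → kunfofed
  rule 4: no change — kunfofed
  ⇒ Tavik kunfofed
Anmiren: *konfopad > kunfopad > kunfopat  (by pre-nasal raising, final devoicing)
Ganik: start from *konfopad.
  rule 1 (unconditioned shift): konfopad → konfopaz
  rule 2: no change — konfopaz
  rule 3 (intervocalic voicing): konfopaz → konfobaz
  ⇒ Ganik konfobaz
*konfopad is the unique common source.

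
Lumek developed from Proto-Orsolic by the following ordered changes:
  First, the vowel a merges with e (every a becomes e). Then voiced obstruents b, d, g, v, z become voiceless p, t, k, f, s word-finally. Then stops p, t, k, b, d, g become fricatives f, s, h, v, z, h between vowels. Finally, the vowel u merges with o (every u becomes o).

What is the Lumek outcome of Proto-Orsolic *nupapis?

nofefis

Lumek: *nupapis > nupepis > nufefis > nofefis  (by vowel merger, intervocalic lenition, vowel merger)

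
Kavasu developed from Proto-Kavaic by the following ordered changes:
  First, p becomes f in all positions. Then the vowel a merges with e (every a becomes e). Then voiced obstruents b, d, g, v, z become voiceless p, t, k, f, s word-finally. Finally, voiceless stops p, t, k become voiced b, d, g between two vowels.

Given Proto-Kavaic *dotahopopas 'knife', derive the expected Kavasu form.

dodehofofes

Kavasu: *dotahopopas > dotahofofas > dotehofofes > dodehofofes  (by unconditioned shift, vowel merger, intervocalic voicing)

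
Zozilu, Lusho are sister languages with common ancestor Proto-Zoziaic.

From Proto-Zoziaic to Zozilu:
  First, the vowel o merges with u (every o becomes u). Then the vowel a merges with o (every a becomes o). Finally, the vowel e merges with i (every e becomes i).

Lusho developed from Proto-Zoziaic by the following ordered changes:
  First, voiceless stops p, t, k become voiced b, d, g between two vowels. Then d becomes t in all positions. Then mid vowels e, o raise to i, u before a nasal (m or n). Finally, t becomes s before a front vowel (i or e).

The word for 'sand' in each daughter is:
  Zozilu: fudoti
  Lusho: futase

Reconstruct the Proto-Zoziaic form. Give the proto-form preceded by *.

*fudate

Position 4: Zozilu has o, Lusho has a. Lusho preserves a here (none of its changes turn any other segment into a), so the proto-segment is *a.
Position 3: Zozilu has d, Lusho has t. Zozilu preserves d here (none of its changes turn any other segment into d), so the proto-segment is *d.
Verify the candidate proto-form against each daughter:
Zozilu: start from *fudate.
  rule 1: no change — fudate
  rule 2 (vowel merger): fudate → fudote
  rule 3 (vowel merger): fudote → fudoti
  ⇒ Zozilu fudoti
Lusho: *fudate > fudade > futate > futase  (by intervocalic voicing, unconditioned shift, palatalisation)
*fudate is the unique common source.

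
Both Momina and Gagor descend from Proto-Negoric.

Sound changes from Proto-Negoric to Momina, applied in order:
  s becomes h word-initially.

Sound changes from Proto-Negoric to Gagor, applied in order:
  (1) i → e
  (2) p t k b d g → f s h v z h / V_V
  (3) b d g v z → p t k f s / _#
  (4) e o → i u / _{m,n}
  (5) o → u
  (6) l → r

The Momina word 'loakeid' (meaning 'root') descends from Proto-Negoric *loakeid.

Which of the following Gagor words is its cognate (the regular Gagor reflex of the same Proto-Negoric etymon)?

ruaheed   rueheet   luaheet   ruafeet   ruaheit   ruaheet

Gagor: *loakeid > loakeed > loaheed > loaheet > luaheet > ruaheet  (by vowel merger, intervocalic lenition, final devoicing, vowel merger, unconditioned shift)
Only 'ruaheet' matches the regular Gagor development of *loakeid.

ruaheet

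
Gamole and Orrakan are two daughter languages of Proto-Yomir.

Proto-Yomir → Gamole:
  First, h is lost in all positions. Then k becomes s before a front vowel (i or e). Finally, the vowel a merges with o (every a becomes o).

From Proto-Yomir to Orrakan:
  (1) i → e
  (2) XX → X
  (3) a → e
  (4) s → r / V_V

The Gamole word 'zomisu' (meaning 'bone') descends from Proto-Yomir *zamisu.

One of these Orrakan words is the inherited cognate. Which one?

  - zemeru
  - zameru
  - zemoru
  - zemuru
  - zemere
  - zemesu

zemeru

Orrakan: start from *zamisu.
  rule 1 (vowel merger): zamisu → zamesu
  rule 2: no change — zamesu
  rule 3 (vowel merger): zamesu → zemesu
  rule 4 (rhotacism): zemesu → zemeru
  ⇒ Orrakan zemeru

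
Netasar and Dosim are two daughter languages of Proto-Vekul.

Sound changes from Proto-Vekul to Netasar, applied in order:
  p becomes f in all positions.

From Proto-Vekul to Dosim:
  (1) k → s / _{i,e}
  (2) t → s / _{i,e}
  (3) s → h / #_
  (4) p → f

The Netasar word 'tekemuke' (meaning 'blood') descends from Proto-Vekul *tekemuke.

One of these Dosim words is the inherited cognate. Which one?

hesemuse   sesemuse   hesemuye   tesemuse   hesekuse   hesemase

Dosim: *tekemuke > tesemuse > sesemuse > hesemuse  (by palatalisation, palatalisation, debuccalisation)
Among the options, 'hesemuse' alone shows every Dosim change applied in order.

hesemuse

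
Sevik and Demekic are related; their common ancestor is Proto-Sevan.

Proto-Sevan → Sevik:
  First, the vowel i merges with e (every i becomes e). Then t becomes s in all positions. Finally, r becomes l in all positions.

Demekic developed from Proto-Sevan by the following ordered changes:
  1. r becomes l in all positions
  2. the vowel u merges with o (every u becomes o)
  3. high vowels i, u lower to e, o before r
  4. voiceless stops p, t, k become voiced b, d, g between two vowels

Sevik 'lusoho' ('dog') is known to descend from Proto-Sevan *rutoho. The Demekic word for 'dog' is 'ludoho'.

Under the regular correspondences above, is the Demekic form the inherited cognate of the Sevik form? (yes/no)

Derive the expected Demekic reflex of *rutoho:
Demekic: start from *rutoho.
  rule 1 (unconditioned shift): rutoho → lutoho
  rule 2 (vowel merger): lutoho → lotoho
  rule 3: no change — lotoho
  rule 4 (intervocalic voicing): lotoho → lodoho
  ⇒ Demekic lodoho
The regular Demekic reflex would be 'lodoho', but the attested form is 'ludoho'. The correspondence is irregular, so they are not cognates (the Demekic form has a different source).

no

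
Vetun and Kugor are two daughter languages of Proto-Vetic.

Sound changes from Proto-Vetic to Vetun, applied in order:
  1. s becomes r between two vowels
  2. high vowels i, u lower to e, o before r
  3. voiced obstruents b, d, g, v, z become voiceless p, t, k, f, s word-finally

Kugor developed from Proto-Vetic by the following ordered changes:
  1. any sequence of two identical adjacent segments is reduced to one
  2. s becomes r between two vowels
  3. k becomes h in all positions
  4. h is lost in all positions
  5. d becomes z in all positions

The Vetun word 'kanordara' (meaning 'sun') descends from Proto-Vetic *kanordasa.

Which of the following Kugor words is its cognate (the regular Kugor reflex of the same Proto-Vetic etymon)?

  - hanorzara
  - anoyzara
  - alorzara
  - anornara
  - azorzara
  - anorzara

Kugor: *kanordasa > kanordara > hanordara > anordara > anorzara  (by rhotacism, unconditioned shift, h-loss, unconditioned shift)

anorzara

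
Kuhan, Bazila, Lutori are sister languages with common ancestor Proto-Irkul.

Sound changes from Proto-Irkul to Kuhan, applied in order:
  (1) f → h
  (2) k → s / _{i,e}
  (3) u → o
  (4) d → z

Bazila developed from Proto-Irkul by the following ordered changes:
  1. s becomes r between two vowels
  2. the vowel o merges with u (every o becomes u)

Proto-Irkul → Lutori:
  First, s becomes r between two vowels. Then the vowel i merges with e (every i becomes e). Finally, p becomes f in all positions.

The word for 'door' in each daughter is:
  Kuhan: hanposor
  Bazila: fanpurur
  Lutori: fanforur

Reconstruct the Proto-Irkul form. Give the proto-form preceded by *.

Position 5: Kuhan has o, Bazila has u, Lutori has o. Lutori preserves o here (none of its changes turn any other segment into o), so the proto-segment is *o.
Position 4: Kuhan has p, Bazila has p, Lutori has f. Kuhan preserves p here (none of its changes turn any other segment into p), so the proto-segment is *p.
This points to *fanposur. Verify forward in each daughter:
Kuhan: start from *fanposur.
  rule 1 (unconditioned shift): fanposur → hanposur
  rule 2: no change — hanposur
  rule 3 (vowel merger): hanposur → hanposor
  rule 4: no change — hanposor
  ⇒ Kuhan hanposor
Bazila: *fanposur
  fanposur → fanporur   [rhotacism]
  fanporur → fanpurur   [vowel merger]
  giving Bazila fanpurur.
Lutori: start from *fanposur.
  rule 1 (rhotacism): fanposur → fanporur
  rule 2: no change — fanporur
  rule 3 (unconditioned shift): fanporur → fanforur
  ⇒ Lutori fanforur
Only *fanposur yields all of Kuhan hanposor, Bazila fanpurur, Lutori fanforur.

*fanposur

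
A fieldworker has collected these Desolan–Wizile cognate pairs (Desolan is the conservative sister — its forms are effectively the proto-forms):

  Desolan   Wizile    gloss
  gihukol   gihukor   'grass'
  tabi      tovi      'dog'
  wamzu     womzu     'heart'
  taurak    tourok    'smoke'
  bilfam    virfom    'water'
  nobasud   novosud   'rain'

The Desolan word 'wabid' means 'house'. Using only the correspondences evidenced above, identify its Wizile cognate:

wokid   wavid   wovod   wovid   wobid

wovid

tabi ~ tovi — Desolan a corresponds to Wizile o after a consonant, before a labial obstruent.
tabi ~ tovi — Desolan b corresponds to Wizile v between vowels (before a front vowel).
Applying these to Desolan 'wabid':
  wabid → wobid   (a→o after a consonant, before a labial obstruent)
  wobid → wovid   (b→v between vowels (before a front vowel))
So the Wizile cognate is 'wovid'.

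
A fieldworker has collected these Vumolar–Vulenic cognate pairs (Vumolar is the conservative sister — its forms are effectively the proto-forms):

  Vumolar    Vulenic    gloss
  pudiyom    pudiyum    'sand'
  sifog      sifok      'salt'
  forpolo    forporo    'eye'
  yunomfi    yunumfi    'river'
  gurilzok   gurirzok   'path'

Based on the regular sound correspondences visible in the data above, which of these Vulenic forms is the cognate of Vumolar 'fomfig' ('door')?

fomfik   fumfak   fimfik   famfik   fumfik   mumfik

fumfik

pudiyom ~ pudiyum, yunomfi ~ yunumfi — Vumolar o corresponds to Vulenic u after a consonant, before a nasal.
sifog ~ sifok — Vumolar g corresponds to Vulenic k word-finally.
Applying these to Vumolar 'fomfig':
  fomfig → fumfig   (o→u after a consonant, before a nasal)
  fumfig → fumfik   (g→k word-finally)
So the Vulenic cognate is 'fumfik'.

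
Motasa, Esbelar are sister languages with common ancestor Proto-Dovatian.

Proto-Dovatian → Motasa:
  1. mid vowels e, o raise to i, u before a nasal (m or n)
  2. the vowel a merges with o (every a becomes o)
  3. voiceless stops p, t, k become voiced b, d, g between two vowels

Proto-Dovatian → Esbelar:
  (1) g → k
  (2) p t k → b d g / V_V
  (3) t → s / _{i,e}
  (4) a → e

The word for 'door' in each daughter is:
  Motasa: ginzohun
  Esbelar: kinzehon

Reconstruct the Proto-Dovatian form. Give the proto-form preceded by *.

Position 1: Motasa has g, Esbelar has k. Taking the neighbouring segments as reconstructed: Motasa g can only go back to *g; Esbelar k could go back to *k or *g — the one source consistent with every daughter is *g.
Position 7: Motasa has u, Esbelar has o. Esbelar preserves o here (none of its changes turn any other segment into o), so the proto-segment is *o.
Position 5: Motasa has o, Esbelar has e. Taking the neighbouring segments as reconstructed: Motasa o could go back to *a or *o; Esbelar e could go back to *a or *e — the one source consistent with every daughter is *a.
This points to *ginzahon. Verify forward in each daughter:
Motasa: *ginzahon
  ginzahon → ginzahun   [pre-nasal raising]
  ginzahun → ginzohun   [vowel merger]
  ginzohun (rule 3 does not apply)
  giving Motasa ginzohun.
Esbelar: *ginzahon > kinzahon > kinzehon  (by unconditioned shift, vowel merger)
Only *ginzahon yields all of Motasa ginzohun, Esbelar kinzehon.

*ginzahon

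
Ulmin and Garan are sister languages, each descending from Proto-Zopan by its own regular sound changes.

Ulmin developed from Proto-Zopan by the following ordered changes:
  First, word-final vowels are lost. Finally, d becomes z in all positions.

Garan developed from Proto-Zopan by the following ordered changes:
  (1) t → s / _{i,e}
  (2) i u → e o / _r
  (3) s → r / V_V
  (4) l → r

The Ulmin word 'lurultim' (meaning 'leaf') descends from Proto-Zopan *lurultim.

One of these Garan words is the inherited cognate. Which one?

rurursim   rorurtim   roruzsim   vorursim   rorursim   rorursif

rorursim

Garan: *lurultim > lurulsim > lorulsim > rorursim  (by palatalisation, pre-rhotic lowering, unconditioned shift)
Only 'rorursim' matches the regular Garan development of *lurultim.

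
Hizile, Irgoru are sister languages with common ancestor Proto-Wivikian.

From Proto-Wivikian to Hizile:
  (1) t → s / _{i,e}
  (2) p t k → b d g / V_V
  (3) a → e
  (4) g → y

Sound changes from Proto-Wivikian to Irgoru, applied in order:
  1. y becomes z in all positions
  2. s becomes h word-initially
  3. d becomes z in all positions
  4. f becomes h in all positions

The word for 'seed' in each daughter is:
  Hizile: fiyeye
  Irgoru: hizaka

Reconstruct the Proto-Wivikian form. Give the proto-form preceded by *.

*fiyaka

Position 1: Hizile has f, Irgoru has h. Hizile preserves f here (none of its changes turn any other segment into f), so the proto-segment is *f.
Position 4: Hizile has e, Irgoru has a. Irgoru preserves a here (none of its changes turn any other segment into a), so the proto-segment is *a.
Position 6: Hizile has e, Irgoru has a. Irgoru preserves a here (none of its changes turn any other segment into a), so the proto-segment is *a.
Continuing position by position gives *fiyaka; check it forward:
Hizile: start from *fiyaka.
  rule 1: no change — fiyaka
  rule 2 (intervocalic voicing): fiyaka → fiyaga
  rule 3 (vowel merger): fiyaga → fiyege
  rule 4 (unconditioned shift): fiyege → fiyeye
  ⇒ Hizile fiyeye
Irgoru: start from *fiyaka.
  rule 1 (unconditioned shift): fiyaka → fizaka
  rule 2: no change — fizaka
  rule 3: no change — fizaka
  rule 4 (unconditioned shift): fizaka → hizaka
  ⇒ Irgoru hizaka
No other proto-form is consistent with every reflex, so the reconstruction is *fiyaka.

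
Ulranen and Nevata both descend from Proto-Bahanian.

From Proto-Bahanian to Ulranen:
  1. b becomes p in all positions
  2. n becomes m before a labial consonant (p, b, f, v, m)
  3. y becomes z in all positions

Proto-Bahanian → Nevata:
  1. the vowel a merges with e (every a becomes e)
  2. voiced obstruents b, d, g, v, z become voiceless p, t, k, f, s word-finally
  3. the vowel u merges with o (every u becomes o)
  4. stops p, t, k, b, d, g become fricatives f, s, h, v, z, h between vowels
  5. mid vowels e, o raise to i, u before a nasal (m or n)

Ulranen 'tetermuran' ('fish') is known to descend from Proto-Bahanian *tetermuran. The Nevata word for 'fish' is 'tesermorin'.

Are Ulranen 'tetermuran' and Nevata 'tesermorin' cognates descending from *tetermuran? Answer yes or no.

Derive the expected Nevata reflex of *tetermuran:
Nevata: start from *tetermuran.
  rule 1 (vowel merger): tetermuran → tetermuren
  rule 2: no change — tetermuren
  rule 3 (vowel merger): tetermuren → tetermoren
  rule 4 (intervocalic lenition): tetermoren → tesermoren
  rule 5 (pre-nasal raising): tesermoren → tesermorin
  ⇒ Nevata tesermorin
Nevata 'tesermorin' matches the regular reflex exactly, so the pair is cognate.

yes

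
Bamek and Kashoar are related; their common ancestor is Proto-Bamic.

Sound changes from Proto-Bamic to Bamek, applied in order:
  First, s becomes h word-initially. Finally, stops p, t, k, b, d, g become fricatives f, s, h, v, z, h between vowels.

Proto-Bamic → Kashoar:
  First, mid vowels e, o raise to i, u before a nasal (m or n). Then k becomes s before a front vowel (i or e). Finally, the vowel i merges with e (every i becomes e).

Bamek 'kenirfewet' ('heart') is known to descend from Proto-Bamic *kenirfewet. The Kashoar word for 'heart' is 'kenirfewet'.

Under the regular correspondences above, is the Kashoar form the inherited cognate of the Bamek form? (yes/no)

no

Derive the expected Kashoar reflex of *kenirfewet:
Kashoar: *kenirfewet > kinirfewet > sinirfewet > senerfewet  (by pre-nasal raising, palatalisation, vowel merger)
The regular Kashoar reflex would be 'senerfewet', but the attested form is 'kenirfewet'. The correspondence is irregular, so they are not cognates (the Kashoar form has a different source).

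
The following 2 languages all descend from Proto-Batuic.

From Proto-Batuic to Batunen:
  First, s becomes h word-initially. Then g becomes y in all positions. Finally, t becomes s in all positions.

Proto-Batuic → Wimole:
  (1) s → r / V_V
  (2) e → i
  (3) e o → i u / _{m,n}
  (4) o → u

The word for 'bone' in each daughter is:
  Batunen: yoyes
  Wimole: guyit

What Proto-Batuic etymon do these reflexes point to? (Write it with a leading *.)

Position 2: Batunen has o, Wimole has u. Batunen preserves o here (none of its changes turn any other segment into o), so the proto-segment is *o.
Position 4: Batunen has e, Wimole has i. Batunen preserves e here (none of its changes turn any other segment into e), so the proto-segment is *e.
This points to *goyet. Verify forward in each daughter:
Batunen: *goyet > yoyet > yoyes  (by unconditioned shift, unconditioned shift)
Wimole: *goyet > goyit > guyit  (by vowel merger, vowel merger)
*goyet is the unique common source.

*goyet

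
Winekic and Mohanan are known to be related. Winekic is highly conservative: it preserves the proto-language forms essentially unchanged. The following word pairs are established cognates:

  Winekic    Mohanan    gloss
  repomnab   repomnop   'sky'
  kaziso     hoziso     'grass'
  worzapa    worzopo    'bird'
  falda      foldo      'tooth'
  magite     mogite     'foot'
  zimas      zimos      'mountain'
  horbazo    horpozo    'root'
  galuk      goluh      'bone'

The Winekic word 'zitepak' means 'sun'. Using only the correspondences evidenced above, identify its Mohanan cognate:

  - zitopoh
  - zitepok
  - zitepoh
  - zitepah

kaziso ~ hoziso, falda ~ foldo — Winekic a corresponds to Mohanan o after a consonant, before a consonant other than r, m, n, p, b, f, v.
galuk ~ goluh — Winekic k corresponds to Mohanan h word-finally.
Applying these to Winekic 'zitepak':
  zitepak → zitepok   (a→o after a consonant, before a consonant other than r, m, n, p, b, f, v)
  zitepok → zitepoh   (k→h word-finally)
So the Mohanan cognate is 'zitepoh'.

zitepoh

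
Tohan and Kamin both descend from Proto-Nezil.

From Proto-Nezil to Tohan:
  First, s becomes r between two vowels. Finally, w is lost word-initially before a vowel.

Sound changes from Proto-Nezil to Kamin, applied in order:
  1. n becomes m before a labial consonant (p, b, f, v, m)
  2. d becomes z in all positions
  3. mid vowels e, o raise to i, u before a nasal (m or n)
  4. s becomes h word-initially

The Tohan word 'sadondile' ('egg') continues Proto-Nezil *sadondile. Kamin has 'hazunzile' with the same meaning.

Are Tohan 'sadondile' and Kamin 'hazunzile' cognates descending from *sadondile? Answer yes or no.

yes

Derive the expected Kamin reflex of *sadondile:
Kamin: *sadondile > sazonzile > sazunzile > hazunzile  (by unconditioned shift, pre-nasal raising, debuccalisation)
Kamin 'hazunzile' matches the regular reflex exactly, so the pair is cognate.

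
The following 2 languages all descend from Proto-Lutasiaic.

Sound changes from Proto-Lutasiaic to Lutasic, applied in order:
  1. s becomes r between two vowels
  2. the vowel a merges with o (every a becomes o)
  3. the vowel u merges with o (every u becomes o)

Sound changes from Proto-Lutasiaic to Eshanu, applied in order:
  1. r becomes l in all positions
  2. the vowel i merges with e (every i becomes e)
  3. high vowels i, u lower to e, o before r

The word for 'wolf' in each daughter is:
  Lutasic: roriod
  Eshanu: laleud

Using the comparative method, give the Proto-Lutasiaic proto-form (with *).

*rariud

Position 4: Lutasic has i, Eshanu has e. Lutasic preserves i here (none of its changes turn any other segment into i), so the proto-segment is *i.
Position 5: Lutasic has o, Eshanu has u. Eshanu preserves u here (none of its changes turn any other segment into u), so the proto-segment is *u.
Position 3: Lutasic has r, Eshanu has l. Taking the neighbouring segments as reconstructed: Lutasic r could go back to *s or *r; Eshanu l could go back to *l or *r — the one source consistent with every daughter is *r.
Continuing position by position gives *rariud; check it forward:
Lutasic: *rariud
  rariud (rule 1 does not apply)
  rariud → roriud   [vowel merger]
  roriud → roriod   [vowel merger]
  giving Lutasic roriod.
Eshanu: start from *rariud.
  rule 1 (unconditioned shift): rariud → laliud
  rule 2 (vowel merger): laliud → laleud
  rule 3: no change — laleud
  ⇒ Eshanu laleud
*rariud is the unique common source.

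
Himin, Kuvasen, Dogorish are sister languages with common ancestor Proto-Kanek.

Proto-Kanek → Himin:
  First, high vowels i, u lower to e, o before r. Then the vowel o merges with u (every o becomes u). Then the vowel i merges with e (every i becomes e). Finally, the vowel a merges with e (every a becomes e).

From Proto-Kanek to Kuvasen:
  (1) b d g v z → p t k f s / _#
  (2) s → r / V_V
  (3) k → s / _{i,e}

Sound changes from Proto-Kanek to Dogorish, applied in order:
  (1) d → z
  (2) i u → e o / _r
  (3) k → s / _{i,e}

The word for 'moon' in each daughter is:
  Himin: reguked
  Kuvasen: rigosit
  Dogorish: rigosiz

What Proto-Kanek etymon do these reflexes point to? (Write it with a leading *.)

*rigokid

Position 4: Himin has u, Kuvasen has o, Dogorish has o. Kuvasen preserves o here (none of its changes turn any other segment into o), so the proto-segment is *o.
Position 2: Himin has e, Kuvasen has i, Dogorish has i. Kuvasen preserves i here (none of its changes turn any other segment into i), so the proto-segment is *i.
Continuing position by position gives *rigokid; check it forward:
Himin: start from *rigokid.
  rule 1: no change — rigokid
  rule 2 (vowel merger): rigokid → rigukid
  rule 3 (vowel merger): rigukid → reguked
  rule 4: no change — reguked
  ⇒ Himin reguked
Kuvasen: *rigokid > rigokit > rigosit  (by final devoicing, palatalisation)
Dogorish: *rigokid > rigokiz > rigosiz  (by unconditioned shift, palatalisation)
Only *rigokid yields all of Himin reguked, Kuvasen rigosit, Dogorish rigosiz.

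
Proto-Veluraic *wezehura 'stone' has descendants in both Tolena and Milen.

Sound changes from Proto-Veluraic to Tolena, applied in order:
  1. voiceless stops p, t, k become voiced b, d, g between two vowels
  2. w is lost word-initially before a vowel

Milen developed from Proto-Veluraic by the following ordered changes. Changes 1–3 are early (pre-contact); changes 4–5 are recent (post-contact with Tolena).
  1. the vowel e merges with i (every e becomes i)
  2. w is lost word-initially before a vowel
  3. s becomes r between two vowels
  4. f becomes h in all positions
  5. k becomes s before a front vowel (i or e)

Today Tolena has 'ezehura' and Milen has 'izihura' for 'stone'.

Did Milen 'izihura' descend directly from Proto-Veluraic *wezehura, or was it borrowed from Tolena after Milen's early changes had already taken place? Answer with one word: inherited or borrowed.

If inherited, *wezehura would pass through all of Milen's changes:
Milen: start from *wezehura.
  rule 1 (vowel merger): wezehura → wizihura
  rule 2 (glide loss): wizihura → izihura
  rule 3: no change — izihura
  rule 4: no change — izihura
  rule 5: no change — izihura
  ⇒ Milen izihura
If borrowed from Tolena 'ezehura' after the early changes, it would undergo only the recent ones:
  rule 4 (unconditioned shift): no change (ezehura)
  rule 5 (palatalisation): no change (ezehura)
  ⇒ as a loan: ezehura
Milen 'izihura' matches the inherited outcome exactly, so it is an inherited cognate, not a loan.

inherited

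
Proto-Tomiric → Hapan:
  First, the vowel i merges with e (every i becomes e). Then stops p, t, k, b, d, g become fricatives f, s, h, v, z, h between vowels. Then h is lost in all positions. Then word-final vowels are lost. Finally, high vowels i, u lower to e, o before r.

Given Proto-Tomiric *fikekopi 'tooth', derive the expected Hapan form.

feeof

Hapan: *fikekopi > fekekope > fehehofe > feeofe > feeof  (by vowel merger, intervocalic lenition, h-loss, apocope)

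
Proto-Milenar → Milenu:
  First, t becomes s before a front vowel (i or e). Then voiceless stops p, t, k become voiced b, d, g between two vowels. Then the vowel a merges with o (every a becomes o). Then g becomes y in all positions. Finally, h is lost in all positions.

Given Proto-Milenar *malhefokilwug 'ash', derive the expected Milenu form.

molefoyilwuy

Milenu: *malhefokilwug > malhefogilwug > molhefogilwug > molhefoyilwuy > molefoyilwuy  (by intervocalic voicing, vowel merger, unconditioned shift, h-loss)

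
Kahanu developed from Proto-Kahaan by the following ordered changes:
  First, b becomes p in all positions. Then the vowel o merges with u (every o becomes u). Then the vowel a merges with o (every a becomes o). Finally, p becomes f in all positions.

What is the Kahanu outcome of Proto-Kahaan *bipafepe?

Kahanu: *bipafepe > pipafepe > pipofepe > fifofefe  (by unconditioned shift, vowel merger, unconditioned shift)

fifofefe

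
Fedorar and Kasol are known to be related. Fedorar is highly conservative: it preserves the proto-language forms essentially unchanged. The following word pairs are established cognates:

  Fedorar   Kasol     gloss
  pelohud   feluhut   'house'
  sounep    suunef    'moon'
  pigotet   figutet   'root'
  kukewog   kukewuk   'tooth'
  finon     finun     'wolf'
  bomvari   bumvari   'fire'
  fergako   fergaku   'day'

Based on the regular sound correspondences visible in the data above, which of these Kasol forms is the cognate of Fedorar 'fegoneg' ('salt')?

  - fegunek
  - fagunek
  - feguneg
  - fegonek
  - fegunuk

finon ~ finun — Fedorar o corresponds to Kasol u after a consonant, before a nasal.
kukewog ~ kukewuk — Fedorar g corresponds to Kasol k word-finally.
Applying these to Fedorar 'fegoneg':
  fegoneg → feguneg   (o→u after a consonant, before a nasal)
  feguneg → fegunek   (g→k word-finally)
So the Kasol cognate is 'fegunek'.

fegunek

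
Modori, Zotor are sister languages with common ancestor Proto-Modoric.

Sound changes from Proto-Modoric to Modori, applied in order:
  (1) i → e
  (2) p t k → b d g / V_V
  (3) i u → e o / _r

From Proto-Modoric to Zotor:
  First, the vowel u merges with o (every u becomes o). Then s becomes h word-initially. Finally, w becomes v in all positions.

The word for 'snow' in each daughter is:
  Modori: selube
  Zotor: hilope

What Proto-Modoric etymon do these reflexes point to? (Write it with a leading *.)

*silupe

Position 5: Modori has b, Zotor has p. Zotor preserves p here (none of its changes turn any other segment into p), so the proto-segment is *p.
Position 1: Modori has s, Zotor has h. Modori preserves s here (none of its changes turn any other segment into s), so the proto-segment is *s.
Verify the candidate proto-form against each daughter:
Modori: *silupe > selupe > selube  (by vowel merger, intervocalic voicing)
Zotor: *silupe > silope > hilope  (by vowel merger, debuccalisation)
Only *silupe yields all of Modori selube, Zotor hilope.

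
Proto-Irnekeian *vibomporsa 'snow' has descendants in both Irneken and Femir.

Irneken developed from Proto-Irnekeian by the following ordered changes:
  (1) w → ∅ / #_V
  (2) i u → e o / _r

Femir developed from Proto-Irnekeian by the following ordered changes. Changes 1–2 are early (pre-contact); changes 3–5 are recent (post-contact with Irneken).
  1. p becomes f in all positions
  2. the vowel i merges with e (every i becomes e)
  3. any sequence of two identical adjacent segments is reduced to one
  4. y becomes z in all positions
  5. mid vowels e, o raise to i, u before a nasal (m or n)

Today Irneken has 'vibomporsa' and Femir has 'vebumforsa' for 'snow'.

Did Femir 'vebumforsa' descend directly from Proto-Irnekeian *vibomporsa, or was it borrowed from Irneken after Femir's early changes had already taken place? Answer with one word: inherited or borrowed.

If inherited, *vibomporsa would pass through all of Femir's changes:
Femir: *vibomporsa > vibomforsa > vebomforsa > vebumforsa  (by unconditioned shift, vowel merger, pre-nasal raising)
If borrowed from Irneken 'vibomporsa' after the early changes, it would undergo only the recent ones:
  rule 3 (degemination): no change (vibomporsa)
  rule 4 (unconditioned shift): no change (vibomporsa)
  rule 5 (pre-nasal raising): vibomporsa → vibumporsa
  ⇒ as a loan: vibumporsa
Femir 'vebumforsa' matches the inherited outcome exactly, so it is an inherited cognate, not a loan.

inherited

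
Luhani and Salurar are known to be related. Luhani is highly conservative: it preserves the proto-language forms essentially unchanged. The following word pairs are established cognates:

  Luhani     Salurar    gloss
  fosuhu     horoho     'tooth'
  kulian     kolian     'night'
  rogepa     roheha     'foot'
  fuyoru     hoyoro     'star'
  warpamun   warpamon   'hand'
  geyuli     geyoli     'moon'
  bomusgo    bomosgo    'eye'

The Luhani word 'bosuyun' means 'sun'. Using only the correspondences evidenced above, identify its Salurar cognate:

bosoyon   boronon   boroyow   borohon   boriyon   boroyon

fosuhu ~ horoho — Luhani s corresponds to Salurar r between vowels (before a back vowel).
fosuhu ~ horoho, kulian ~ kolian — Luhani u corresponds to Salurar o after a consonant, before a consonant other than r, m, n, p, b, f, v.
warpamun ~ warpamon — Luhani u corresponds to Salurar o after a consonant, before a nasal.
Applying these to Luhani 'bosuyun':
  bosuyun → boruyun   (s→r between vowels (before a back vowel))
  boruyun → boroyun   (u→o after a consonant, before a consonant other than r, m, n, p, b, f, v)
  boroyun → boroyon   (u→o after a consonant, before a nasal)
So the Salurar cognate is 'boroyon'.

boroyon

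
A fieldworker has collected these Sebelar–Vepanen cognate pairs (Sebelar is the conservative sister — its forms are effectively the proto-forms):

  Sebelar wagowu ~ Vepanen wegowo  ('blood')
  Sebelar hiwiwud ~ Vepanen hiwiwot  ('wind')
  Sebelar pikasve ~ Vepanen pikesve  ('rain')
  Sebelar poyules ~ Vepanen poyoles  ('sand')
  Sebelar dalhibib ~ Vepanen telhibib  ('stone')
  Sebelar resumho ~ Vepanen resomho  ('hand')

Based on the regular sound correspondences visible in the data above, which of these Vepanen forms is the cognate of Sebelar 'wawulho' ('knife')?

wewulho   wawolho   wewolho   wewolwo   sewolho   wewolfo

wagowu ~ wegowo, pikasve ~ pikesve — Sebelar a corresponds to Vepanen e after a consonant, before a consonant other than r, m, n, p, b, f, v.
hiwiwud ~ hiwiwot, poyules ~ poyoles — Sebelar u corresponds to Vepanen o after a consonant, before a consonant other than r, m, n, p, b, f, v.
Applying these to Sebelar 'wawulho':
  wawulho → wewulho   (a→e after a consonant, before a consonant other than r, m, n, p, b, f, v)
  wewulho → wewolho   (u→o after a consonant, before a consonant other than r, m, n, p, b, f, v)
So the Vepanen cognate is 'wewolho'.

wewolho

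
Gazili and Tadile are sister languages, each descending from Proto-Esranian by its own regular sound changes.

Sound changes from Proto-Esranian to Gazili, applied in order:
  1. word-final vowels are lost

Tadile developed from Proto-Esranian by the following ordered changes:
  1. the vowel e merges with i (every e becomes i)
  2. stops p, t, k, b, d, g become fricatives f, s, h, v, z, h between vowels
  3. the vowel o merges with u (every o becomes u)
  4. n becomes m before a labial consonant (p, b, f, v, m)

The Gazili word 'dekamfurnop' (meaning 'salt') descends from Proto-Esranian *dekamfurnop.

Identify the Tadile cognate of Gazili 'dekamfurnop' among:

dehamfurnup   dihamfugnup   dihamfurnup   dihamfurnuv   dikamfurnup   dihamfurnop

Tadile: *dekamfurnop > dikamfurnop > dihamfurnop > dihamfurnup  (by vowel merger, intervocalic lenition, vowel merger)

dihamfurnup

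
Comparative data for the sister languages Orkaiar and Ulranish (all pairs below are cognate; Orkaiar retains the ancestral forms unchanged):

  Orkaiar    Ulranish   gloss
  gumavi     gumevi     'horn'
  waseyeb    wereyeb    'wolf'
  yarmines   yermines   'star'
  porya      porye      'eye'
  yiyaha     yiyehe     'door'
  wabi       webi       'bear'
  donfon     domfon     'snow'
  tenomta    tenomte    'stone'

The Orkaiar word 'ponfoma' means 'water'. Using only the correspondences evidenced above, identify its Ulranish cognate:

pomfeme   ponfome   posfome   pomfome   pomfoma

donfon ~ domfon — Orkaiar n corresponds to Ulranish m after a vowel, before a labial obstruent.
porya ~ porye, yiyaha ~ yiyehe — Orkaiar a corresponds to Ulranish e word-finally.
Applying these to Orkaiar 'ponfoma':
  ponfoma → pomfoma   (n→m after a vowel, before a labial obstruent)
  pomfoma → pomfome   (a→e word-finally)
So the Ulranish cognate is 'pomfome'.

pomfome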